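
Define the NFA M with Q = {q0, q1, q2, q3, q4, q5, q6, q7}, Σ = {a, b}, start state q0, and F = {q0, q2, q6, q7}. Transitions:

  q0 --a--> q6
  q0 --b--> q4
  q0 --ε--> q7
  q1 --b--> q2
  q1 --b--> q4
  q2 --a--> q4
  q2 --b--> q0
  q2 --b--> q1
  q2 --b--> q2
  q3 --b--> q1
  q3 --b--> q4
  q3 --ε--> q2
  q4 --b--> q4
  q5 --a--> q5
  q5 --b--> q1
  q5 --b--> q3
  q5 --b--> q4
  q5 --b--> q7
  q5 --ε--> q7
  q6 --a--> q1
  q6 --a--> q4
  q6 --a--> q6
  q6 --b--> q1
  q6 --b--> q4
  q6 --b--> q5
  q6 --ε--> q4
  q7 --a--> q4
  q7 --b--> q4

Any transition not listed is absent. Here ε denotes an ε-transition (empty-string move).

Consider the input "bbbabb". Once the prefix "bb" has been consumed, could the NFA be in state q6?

Start: ε-closure({q0}) = {q0, q7}.
Read 'b': q0→{q4}, q7→{q4}; now {q4}.
Read 'b': q4→{q4}; now {q4}.
State q6 is not in {q4}.

No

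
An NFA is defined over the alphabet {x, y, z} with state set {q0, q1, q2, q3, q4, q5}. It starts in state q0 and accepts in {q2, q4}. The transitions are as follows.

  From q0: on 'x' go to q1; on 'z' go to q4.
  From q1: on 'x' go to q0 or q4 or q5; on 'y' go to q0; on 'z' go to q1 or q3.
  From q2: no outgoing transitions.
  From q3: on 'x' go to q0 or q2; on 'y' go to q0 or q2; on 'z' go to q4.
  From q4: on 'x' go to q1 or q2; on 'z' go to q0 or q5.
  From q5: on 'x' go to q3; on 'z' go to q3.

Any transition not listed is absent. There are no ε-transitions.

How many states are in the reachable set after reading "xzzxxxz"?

5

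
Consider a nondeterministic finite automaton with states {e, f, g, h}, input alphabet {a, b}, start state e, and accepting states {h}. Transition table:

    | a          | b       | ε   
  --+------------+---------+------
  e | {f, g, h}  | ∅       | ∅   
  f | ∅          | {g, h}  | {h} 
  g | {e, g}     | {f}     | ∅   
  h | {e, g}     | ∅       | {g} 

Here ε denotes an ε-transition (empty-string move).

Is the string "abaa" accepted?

Yes

Start in {e}.
Read 'a': {e} → {f, g, h}.
Read 'b': {f, g, h} → {f, g, h}.
Read 'a': {f, g, h} → {e, g}.
Read 'a': {e, g} → {e, f, g, h}.
The final set {e, f, g, h} contains the accepting state h.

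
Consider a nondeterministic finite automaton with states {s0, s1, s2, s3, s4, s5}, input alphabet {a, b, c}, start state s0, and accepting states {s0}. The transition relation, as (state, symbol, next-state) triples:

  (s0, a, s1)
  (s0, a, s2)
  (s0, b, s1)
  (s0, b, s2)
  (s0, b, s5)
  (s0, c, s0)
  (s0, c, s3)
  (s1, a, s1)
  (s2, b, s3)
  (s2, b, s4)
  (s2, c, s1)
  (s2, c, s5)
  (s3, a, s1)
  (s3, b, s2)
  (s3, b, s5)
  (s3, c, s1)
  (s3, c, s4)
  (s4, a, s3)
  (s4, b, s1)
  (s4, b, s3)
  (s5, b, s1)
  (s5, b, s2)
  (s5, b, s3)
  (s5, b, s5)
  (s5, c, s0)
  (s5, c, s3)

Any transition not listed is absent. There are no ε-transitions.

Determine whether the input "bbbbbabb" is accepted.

Start in {s0}.
Read 'b': {s0} → {s1, s2, s5}.
Read 'b': {s1, s2, s5} → {s1, s2, s3, s4, s5}.
Read 'b': {s1, s2, s3, s4, s5} → {s1, s2, s3, s4, s5}.
Read 'b': {s1, s2, s3, s4, s5} → {s1, s2, s3, s4, s5}.
Read 'b': {s1, s2, s3, s4, s5} → {s1, s2, s3, s4, s5}.
Read 'a': {s1, s2, s3, s4, s5} → {s1, s3}.
Read 'b': {s1, s3} → {s2, s5}.
Read 'b': {s2, s5} → {s1, s2, s3, s4, s5}.
The final set {s1, s2, s3, s4, s5} contains no accepting state.

No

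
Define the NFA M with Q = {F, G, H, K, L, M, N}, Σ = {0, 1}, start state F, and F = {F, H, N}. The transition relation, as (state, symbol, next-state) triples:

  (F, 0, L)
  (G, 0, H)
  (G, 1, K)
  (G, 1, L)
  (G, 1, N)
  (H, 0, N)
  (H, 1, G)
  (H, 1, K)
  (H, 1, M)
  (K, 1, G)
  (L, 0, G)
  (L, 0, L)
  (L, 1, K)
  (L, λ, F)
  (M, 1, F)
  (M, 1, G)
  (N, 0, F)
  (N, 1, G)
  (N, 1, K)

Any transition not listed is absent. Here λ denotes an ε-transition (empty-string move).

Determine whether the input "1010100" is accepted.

No

Start in {F}.
Read '1': {F} → ∅.
The set is empty and remains empty for the remaining 6 symbols.
The final set ∅ contains no accepting state.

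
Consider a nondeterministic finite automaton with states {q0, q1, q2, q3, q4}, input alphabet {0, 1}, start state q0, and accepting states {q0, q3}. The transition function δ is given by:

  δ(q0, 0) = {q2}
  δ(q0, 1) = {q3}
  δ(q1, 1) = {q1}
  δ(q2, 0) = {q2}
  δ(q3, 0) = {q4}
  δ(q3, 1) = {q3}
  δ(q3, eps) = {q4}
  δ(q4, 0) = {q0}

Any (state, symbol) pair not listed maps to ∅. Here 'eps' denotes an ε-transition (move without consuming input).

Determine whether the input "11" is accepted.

Start in {q0}.
Read '1': q0→{q3}; union {q3}; ε-closure = {q3, q4}.
Read '1': q3→{q3}, q4→∅; union {q3}; ε-closure = {q3, q4}.
The final set {q3, q4} contains the accepting state q3.

Yes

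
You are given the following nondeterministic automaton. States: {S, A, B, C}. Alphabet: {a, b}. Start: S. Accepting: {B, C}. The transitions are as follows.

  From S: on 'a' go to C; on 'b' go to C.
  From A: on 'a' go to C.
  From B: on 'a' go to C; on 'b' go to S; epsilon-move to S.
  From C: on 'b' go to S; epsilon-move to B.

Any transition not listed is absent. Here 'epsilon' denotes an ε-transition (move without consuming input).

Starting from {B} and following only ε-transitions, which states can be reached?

{S, B}

Begin with {B}.
ε-move B → S; add S.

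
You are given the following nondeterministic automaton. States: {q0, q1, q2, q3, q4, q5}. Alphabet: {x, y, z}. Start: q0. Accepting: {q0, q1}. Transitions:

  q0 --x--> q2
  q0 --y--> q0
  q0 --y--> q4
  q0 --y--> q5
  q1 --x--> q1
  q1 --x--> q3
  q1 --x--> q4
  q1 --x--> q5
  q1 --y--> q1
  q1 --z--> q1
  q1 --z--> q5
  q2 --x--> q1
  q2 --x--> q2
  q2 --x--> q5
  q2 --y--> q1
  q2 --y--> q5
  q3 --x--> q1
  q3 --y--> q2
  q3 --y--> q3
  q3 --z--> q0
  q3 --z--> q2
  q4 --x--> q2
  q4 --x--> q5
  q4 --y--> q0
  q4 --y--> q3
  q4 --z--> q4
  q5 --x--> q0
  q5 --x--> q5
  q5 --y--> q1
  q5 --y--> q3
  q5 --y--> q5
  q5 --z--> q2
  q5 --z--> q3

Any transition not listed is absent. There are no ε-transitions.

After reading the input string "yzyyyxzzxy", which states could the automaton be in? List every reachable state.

{q0, q1, q2, q3, q4, q5}

Start in {q0}.
Read 'y': {q0} → {q0, q4, q5}.
Read 'z': {q0, q4, q5} → {q2, q3, q4}.
Read 'y': {q2, q3, q4} → {q0, q1, q2, q3, q5}.
Read 'y': {q0, q1, q2, q3, q5} → {q0, q1, q2, q3, q4, q5}.
Read 'y': {q0, q1, q2, q3, q4, q5} → {q0, q1, q2, q3, q4, q5}.
Read 'x': {q0, q1, q2, q3, q4, q5} → {q0, q1, q2, q3, q4, q5}.
Read 'z': {q0, q1, q2, q3, q4, q5} → {q0, q1, q2, q3, q4, q5}.
Read 'z': {q0, q1, q2, q3, q4, q5} → {q0, q1, q2, q3, q4, q5}.
Read 'x': {q0, q1, q2, q3, q4, q5} → {q0, q1, q2, q3, q4, q5}.
Read 'y': {q0, q1, q2, q3, q4, q5} → {q0, q1, q2, q3, q4, q5}.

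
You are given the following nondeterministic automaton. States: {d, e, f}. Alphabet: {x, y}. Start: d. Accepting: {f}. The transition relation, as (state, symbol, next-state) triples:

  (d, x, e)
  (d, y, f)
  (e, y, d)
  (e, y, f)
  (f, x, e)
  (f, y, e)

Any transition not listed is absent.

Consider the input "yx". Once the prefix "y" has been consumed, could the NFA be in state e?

No

Start in {d}.
Read 'y': d→{f}; now {f}.
State e is not in {f}.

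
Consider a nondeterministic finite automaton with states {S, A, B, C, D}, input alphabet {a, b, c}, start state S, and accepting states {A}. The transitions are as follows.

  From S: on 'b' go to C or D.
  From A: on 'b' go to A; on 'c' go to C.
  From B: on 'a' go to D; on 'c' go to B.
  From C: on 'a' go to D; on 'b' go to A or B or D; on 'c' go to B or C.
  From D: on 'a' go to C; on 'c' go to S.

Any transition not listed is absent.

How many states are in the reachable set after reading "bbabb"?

Start in {S}.
Read 'b': S→{C, D}; now {C, D}.
Read 'b': C→{A, B, D}, D→∅; now {A, B, D}.
Read 'a': A→∅, B→{D}, D→{C}; now {C, D}.
Read 'b': C→{A, B, D}, D→∅; now {A, B, D}.
Read 'b': A→{A}, B→∅, D→∅; now {A}.
That set has 1 state.

1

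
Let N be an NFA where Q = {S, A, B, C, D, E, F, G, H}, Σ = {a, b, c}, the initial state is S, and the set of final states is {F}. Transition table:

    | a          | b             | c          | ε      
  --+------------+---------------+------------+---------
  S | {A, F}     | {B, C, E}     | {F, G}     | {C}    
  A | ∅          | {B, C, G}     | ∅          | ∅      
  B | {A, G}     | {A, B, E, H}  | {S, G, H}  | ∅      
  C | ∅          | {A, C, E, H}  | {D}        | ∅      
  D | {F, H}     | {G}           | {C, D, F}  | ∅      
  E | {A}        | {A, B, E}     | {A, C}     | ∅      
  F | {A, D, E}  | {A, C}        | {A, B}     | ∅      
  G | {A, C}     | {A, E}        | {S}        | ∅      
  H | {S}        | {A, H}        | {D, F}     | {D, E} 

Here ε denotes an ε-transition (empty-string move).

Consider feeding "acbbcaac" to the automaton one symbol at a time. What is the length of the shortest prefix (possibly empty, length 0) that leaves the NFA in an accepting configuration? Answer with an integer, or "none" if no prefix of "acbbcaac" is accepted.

Start: ε-closure({S}) = {S, C}.
Read 'a': {S, C} → {A, F}.
None of the earlier sets intersect F, but {A, F} does.

1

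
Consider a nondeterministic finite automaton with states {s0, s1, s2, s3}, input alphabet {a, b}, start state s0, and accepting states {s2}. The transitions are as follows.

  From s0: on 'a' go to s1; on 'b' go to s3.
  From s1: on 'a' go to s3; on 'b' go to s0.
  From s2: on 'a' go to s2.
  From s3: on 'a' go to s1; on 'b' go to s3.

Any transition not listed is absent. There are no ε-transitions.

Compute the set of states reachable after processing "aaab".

{s0}

Start in {s0}.
Read 'a': s0→{s1}; now {s1}.
Read 'a': s1→{s3}; now {s3}.
Read 'a': s3→{s1}; now {s1}.
Read 'b': s1→{s0}; now {s0}.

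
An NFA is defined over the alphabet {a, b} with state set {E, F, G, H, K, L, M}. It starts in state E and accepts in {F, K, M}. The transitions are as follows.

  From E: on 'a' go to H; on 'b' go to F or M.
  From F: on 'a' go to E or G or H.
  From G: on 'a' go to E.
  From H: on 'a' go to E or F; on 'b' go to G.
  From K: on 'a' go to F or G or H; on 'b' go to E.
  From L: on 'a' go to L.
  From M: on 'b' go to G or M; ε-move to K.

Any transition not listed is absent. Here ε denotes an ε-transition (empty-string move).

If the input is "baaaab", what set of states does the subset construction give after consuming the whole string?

Start in {E}.
Read 'b': E→{F, M}; union {F, M}; ε-closure = {F, K, M}.
Read 'a': F→{E, G, H}, K→{F, G, H}, M→∅; now {E, F, G, H}.
Read 'a': E→{H}, F→{E, G, H}, G→{E}, H→{E, F}; now {E, F, G, H}.
Read 'a': E→{H}, F→{E, G, H}, G→{E}, H→{E, F}; now {E, F, G, H}.
Read 'a': E→{H}, F→{E, G, H}, G→{E}, H→{E, F}; now {E, F, G, H}.
Read 'b': E→{F, M}, F→∅, G→∅, H→{G}; union {F, G, M}; ε-closure = {F, G, K, M}.

{F, G, K, M}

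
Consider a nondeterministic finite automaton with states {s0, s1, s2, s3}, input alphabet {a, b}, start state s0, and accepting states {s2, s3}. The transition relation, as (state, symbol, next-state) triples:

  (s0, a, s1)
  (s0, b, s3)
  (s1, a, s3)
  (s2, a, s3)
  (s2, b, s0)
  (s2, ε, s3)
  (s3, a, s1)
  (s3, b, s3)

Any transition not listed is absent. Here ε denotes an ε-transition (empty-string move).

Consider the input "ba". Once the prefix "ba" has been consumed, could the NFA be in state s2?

No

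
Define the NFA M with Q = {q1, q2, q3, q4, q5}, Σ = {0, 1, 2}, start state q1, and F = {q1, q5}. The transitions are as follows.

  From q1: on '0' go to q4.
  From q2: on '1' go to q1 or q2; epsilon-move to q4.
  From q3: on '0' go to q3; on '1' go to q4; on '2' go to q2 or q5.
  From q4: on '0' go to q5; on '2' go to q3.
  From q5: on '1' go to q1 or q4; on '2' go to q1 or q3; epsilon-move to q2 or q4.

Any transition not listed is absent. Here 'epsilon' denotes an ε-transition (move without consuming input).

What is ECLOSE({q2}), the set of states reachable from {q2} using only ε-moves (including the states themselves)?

Begin with {q2}.
ε-move q2 → q4; add q4.

{q2, q4}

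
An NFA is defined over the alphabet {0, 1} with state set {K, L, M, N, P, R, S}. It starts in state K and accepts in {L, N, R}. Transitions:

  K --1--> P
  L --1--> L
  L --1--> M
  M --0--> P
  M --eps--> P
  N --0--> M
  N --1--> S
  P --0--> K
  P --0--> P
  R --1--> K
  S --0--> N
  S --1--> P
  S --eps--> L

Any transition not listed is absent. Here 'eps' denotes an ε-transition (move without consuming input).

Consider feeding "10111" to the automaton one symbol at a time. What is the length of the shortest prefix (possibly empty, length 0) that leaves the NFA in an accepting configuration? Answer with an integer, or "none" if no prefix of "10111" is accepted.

Start in {K}.
Read '1': {K} → {P}.
Read '0': {P} → {K, P}.
Read '1': {K, P} → {P}.
Read '1': {P} → ∅.
The set is empty and remains empty for the remaining 1 symbol.
No reachable set along the way intersects F.

none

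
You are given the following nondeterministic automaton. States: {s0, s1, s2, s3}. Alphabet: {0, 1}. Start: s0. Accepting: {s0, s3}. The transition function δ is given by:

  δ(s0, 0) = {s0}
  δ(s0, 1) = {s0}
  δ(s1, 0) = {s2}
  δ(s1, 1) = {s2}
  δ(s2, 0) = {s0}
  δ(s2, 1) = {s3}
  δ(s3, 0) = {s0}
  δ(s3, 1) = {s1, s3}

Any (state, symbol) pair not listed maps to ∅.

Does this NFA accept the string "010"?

Yes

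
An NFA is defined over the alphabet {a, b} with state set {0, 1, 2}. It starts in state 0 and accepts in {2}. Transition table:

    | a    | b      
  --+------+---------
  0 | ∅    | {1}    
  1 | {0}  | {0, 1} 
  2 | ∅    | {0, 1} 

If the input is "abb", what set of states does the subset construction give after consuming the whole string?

Start in {0}.
Read 'a': 0→∅; now ∅.
The set is empty and remains empty for the remaining 2 symbols.

∅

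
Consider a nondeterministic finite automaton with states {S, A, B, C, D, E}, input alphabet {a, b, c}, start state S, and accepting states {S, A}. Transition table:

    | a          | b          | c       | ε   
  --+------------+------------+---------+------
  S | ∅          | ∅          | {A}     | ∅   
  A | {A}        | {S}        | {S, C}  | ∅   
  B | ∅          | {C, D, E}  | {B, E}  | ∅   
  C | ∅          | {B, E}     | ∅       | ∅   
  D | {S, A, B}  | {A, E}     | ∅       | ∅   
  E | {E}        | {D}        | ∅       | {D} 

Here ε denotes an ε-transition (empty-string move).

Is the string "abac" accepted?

Start in {S}.
Read 'a': {S} → ∅.
The set is empty and remains empty for the remaining 3 symbols.
The final set ∅ contains no accepting state.

No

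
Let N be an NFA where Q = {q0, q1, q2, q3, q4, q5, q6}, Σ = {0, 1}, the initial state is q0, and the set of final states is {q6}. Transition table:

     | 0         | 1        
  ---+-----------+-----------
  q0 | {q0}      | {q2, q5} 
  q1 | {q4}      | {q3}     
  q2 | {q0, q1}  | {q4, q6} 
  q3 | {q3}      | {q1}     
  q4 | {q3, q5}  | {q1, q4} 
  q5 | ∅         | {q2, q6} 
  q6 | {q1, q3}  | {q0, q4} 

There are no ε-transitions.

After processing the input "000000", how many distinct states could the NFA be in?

1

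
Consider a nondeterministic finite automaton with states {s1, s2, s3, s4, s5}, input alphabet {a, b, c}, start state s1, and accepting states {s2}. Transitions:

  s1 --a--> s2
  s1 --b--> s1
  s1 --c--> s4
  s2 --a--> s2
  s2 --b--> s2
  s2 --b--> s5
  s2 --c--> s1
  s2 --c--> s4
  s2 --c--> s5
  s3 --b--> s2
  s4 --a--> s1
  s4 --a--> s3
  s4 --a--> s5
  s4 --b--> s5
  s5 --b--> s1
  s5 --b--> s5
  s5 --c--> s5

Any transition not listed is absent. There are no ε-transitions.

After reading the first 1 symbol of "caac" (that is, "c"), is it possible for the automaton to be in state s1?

No

Start in {s1}.
Read 'c': s1→{s4}; now {s4}.
State s1 is not in {s4}.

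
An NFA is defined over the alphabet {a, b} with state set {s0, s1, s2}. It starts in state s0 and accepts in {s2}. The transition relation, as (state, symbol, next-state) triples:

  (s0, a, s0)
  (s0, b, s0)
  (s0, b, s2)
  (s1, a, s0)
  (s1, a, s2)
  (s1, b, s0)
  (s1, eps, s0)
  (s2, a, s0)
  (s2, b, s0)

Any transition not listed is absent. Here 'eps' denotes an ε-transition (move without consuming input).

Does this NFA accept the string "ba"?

No

Start in {s0}.
Read 'b': {s0} → {s0, s2}.
Read 'a': {s0, s2} → {s0}.
The final set {s0} contains no accepting state.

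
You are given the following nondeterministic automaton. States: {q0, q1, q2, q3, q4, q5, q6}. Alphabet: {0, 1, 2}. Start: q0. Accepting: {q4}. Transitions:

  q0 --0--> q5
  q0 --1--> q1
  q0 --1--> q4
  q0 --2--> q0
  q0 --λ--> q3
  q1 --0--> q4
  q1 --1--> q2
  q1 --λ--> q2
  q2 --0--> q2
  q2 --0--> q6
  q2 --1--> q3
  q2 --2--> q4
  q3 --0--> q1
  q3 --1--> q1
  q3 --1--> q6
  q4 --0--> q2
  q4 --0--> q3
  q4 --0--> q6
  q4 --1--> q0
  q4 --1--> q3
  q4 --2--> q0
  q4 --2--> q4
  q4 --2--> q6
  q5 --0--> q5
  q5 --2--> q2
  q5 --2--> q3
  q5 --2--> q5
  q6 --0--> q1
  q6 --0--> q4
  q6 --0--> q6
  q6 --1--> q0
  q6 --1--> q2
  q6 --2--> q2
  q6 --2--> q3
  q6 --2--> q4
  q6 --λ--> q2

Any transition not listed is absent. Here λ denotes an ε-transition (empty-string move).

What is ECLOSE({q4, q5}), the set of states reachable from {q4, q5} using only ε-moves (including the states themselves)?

{q4, q5}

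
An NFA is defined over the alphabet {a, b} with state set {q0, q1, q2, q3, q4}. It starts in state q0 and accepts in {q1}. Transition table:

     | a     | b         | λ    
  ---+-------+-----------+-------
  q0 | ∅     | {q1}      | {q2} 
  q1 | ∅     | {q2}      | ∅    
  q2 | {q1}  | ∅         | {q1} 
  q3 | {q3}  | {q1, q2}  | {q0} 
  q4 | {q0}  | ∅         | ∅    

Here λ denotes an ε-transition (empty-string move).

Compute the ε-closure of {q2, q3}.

Begin with {q2, q3}.
ε-move q3 → q0; add q0.
ε-move q2 → q1; add q1.

{q0, q1, q2, q3}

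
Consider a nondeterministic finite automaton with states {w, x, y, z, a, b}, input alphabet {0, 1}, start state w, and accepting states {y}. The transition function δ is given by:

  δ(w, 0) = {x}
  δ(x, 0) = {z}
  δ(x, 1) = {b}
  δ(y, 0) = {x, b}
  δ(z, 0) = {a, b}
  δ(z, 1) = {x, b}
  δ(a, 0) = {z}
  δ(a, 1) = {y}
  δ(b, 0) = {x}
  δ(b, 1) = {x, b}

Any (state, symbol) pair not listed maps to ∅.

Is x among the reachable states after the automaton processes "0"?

Start in {w}.
Read '0': w→{x}; now {x}.
State x is in {x}.

Yes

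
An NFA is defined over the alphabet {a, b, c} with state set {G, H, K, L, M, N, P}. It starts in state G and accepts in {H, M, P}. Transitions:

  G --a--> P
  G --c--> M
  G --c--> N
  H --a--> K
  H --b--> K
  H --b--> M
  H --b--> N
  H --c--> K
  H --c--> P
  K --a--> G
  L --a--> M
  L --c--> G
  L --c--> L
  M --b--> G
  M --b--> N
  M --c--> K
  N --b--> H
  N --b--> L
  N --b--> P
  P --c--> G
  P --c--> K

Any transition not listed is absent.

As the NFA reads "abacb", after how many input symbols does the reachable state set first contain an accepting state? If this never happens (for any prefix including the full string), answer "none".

Start in {G}.
Read 'a': G→{P}; now {P}.
None of the earlier sets intersect F, but {P} does.

1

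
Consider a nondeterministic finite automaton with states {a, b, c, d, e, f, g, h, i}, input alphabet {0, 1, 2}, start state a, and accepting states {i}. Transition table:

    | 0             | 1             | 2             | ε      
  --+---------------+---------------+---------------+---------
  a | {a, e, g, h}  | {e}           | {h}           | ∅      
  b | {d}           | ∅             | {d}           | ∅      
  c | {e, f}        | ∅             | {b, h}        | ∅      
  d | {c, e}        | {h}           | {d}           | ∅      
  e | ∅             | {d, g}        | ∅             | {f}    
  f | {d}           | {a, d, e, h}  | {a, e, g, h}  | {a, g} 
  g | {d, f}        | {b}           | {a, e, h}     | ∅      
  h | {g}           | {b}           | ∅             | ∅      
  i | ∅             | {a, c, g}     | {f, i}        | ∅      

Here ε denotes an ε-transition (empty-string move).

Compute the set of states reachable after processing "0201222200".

{a, c, d, e, f, g, h}

Start in {a}.
Read '0': {a} → {a, e, f, g, h}.
Read '2': {a, e, f, g, h} → {a, e, f, g, h}.
Read '0': {a, e, f, g, h} → {a, d, e, f, g, h}.
Read '1': {a, d, e, f, g, h} → {a, b, d, e, f, g, h}.
Read '2': {a, b, d, e, f, g, h} → {a, d, e, f, g, h}.
Read '2': {a, d, e, f, g, h} → {a, d, e, f, g, h}.
Read '2': {a, d, e, f, g, h} → {a, d, e, f, g, h}.
Read '2': {a, d, e, f, g, h} → {a, d, e, f, g, h}.
Read '0': {a, d, e, f, g, h} → {a, c, d, e, f, g, h}.
Read '0': {a, c, d, e, f, g, h} → {a, c, d, e, f, g, h}.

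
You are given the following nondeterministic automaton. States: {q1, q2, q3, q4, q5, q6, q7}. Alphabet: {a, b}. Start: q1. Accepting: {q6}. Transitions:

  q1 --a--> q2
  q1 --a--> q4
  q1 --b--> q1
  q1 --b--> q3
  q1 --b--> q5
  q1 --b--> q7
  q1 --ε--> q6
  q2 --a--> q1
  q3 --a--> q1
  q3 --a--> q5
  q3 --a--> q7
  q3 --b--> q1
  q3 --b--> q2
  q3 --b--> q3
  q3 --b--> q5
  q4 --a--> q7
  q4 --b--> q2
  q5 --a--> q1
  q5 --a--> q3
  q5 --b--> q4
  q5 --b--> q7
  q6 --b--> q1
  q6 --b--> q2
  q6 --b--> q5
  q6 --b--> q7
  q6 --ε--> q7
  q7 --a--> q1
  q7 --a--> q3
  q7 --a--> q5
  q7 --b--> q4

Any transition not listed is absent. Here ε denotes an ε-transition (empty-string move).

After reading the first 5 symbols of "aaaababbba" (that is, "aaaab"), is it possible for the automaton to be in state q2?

Start: ε-closure({q1}) = {q1, q6, q7}.
Read 'a': q1→{q2, q4}, q6→∅, q7→{q1, q3, q5}; union {q1, q2, q3, q4, q5}; ε-closure = {q1, q2, q3, q4, q5, q6, q7}.
Read 'a': q1→{q2, q4}, q2→{q1}, q3→{q1, q5, q7}, q4→{q7}, q5→{q1, q3}, q6→∅, q7→{q1, q3, q5}; union {q1, q2, q3, q4, q5, q7}; ε-closure = {q1, q2, q3, q4, q5, q6, q7}.
Read 'a': q1→{q2, q4}, q2→{q1}, q3→{q1, q5, q7}, q4→{q7}, q5→{q1, q3}, q6→∅, q7→{q1, q3, q5}; union {q1, q2, q3, q4, q5, q7}; ε-closure = {q1, q2, q3, q4, q5, q6, q7}.
Read 'a': q1→{q2, q4}, q2→{q1}, q3→{q1, q5, q7}, q4→{q7}, q5→{q1, q3}, q6→∅, q7→{q1, q3, q5}; union {q1, q2, q3, q4, q5, q7}; ε-closure = {q1, q2, q3, q4, q5, q6, q7}.
Read 'b': q1→{q1, q3, q5, q7}, q2→∅, q3→{q1, q2, q3, q5}, q4→{q2}, q5→{q4, q7}, q6→{q1, q2, q5, q7}, q7→{q4}; union {q1, q2, q3, q4, q5, q7}; ε-closure = {q1, q2, q3, q4, q5, q6, q7}.
State q2 is in {q1, q2, q3, q4, q5, q6, q7}.

Yes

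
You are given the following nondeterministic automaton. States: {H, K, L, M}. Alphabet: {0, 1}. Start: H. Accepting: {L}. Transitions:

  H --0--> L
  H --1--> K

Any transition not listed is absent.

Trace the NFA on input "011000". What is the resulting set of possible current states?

Start in {H}.
Read '0': H→{L}; now {L}.
Read '1': L→∅; now ∅.
The set is empty and remains empty for the remaining 4 symbols.

∅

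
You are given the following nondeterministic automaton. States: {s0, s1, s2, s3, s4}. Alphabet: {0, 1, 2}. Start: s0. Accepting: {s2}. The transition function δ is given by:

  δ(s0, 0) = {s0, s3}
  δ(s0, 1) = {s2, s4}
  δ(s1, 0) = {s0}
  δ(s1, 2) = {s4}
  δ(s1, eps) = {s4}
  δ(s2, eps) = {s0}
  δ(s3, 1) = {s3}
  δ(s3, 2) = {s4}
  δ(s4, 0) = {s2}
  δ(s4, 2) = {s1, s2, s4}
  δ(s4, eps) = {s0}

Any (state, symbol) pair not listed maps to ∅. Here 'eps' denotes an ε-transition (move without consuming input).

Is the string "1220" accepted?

Yes

Start in {s0}.
Read '1': {s0} → {s0, s2, s4}.
Read '2': {s0, s2, s4} → {s0, s1, s2, s4}.
Read '2': {s0, s1, s2, s4} → {s0, s1, s2, s4}.
Read '0': {s0, s1, s2, s4} → {s0, s2, s3}.
The final set {s0, s2, s3} contains the accepting state s2.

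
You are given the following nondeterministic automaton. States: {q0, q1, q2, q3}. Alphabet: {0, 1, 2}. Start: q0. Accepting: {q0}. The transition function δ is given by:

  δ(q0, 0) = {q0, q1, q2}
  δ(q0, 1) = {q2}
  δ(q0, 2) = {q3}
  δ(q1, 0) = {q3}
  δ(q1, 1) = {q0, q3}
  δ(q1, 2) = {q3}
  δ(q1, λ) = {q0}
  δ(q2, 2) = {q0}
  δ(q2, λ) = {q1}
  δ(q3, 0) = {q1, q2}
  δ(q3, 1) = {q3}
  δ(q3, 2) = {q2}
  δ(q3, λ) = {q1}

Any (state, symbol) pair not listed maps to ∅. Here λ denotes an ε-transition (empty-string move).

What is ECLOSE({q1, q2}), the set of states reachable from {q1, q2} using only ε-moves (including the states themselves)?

{q0, q1, q2}

Begin with {q1, q2}.
ε-move q1 → q0; add q0.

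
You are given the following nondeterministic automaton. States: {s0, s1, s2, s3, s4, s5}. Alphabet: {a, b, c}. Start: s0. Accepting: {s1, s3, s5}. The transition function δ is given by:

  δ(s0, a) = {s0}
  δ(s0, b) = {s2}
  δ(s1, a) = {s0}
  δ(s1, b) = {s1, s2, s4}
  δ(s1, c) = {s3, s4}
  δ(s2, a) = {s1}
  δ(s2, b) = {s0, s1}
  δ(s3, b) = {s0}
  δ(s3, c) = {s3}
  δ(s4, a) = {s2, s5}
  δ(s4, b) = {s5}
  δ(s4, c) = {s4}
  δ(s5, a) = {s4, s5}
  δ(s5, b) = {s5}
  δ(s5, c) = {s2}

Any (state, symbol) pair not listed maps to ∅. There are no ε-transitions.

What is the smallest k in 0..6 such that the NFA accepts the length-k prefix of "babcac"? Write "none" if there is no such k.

2

Start in {s0}.
Read 'b': {s0} → {s2}.
Read 'a': {s2} → {s1}.
None of the earlier sets intersect F, but {s1} does.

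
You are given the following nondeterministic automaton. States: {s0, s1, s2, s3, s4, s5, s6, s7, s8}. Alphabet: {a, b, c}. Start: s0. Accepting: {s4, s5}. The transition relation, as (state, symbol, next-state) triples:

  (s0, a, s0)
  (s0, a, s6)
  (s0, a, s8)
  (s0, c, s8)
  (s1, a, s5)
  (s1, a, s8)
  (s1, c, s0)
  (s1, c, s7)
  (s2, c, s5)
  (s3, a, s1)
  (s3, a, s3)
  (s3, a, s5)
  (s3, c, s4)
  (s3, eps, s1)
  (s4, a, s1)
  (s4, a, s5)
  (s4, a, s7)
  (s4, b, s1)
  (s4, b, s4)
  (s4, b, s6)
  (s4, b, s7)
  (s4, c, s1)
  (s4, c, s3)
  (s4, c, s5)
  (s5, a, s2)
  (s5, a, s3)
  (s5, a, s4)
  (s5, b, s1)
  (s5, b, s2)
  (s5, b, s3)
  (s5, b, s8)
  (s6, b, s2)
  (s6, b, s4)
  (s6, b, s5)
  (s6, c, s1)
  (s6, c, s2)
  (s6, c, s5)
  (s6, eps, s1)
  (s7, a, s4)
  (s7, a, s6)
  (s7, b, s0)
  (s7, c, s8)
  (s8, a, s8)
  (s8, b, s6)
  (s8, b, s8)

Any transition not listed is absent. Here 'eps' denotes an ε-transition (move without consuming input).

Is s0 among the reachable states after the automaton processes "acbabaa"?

No

Start in {s0}.
Read 'a': {s0} → {s0, s1, s6, s8}.
Read 'c': {s0, s1, s6, s8} → {s0, s1, s2, s5, s7, s8}.
Read 'b': {s0, s1, s2, s5, s7, s8} → {s0, s1, s2, s3, s6, s8}.
Read 'a': {s0, s1, s2, s3, s6, s8} → {s0, s1, s3, s5, s6, s8}.
Read 'b': {s0, s1, s3, s5, s6, s8} → {s1, s2, s3, s4, s5, s6, s8}.
Read 'a': {s1, s2, s3, s4, s5, s6, s8} → {s1, s2, s3, s4, s5, s7, s8}.
Read 'a': {s1, s2, s3, s4, s5, s7, s8} → {s1, s2, s3, s4, s5, s6, s7, s8}.
State s0 is not in {s1, s2, s3, s4, s5, s6, s7, s8}.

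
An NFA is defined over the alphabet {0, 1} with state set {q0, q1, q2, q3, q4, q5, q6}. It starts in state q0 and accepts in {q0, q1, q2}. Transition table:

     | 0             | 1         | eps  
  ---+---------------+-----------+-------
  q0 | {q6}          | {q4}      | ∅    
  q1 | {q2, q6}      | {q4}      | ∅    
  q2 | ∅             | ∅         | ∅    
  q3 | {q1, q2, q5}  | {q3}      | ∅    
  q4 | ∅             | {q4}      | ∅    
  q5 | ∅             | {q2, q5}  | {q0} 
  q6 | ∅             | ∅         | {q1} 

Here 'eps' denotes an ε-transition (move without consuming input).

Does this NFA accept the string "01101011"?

No

Start in {q0}.
Read '0': q0→{q6}; union {q6}; ε-closure = {q1, q6}.
Read '1': q1→{q4}, q6→∅; now {q4}.
Read '1': q4→{q4}; now {q4}.
Read '0': q4→∅; now ∅.
The set is empty and remains empty for the remaining 4 symbols.
The final set ∅ contains no accepting state.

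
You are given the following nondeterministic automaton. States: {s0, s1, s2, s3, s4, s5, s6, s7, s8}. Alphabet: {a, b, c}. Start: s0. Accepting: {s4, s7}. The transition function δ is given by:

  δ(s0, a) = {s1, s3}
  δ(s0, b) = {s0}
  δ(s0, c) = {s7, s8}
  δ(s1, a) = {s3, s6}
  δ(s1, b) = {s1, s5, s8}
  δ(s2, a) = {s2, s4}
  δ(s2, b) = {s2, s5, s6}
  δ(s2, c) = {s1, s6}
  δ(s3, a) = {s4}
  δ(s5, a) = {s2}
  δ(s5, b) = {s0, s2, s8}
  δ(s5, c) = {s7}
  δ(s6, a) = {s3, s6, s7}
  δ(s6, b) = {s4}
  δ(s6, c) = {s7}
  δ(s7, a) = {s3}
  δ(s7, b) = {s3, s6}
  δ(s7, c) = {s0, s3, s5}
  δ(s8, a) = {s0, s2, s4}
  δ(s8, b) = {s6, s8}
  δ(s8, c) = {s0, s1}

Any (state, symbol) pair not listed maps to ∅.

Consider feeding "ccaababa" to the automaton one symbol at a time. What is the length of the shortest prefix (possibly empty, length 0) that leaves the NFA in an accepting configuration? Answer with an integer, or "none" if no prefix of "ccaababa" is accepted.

1

Start in {s0}.
Read 'c': s0→{s7, s8}; now {s7, s8}.
None of the earlier sets intersect F, but {s7, s8} does.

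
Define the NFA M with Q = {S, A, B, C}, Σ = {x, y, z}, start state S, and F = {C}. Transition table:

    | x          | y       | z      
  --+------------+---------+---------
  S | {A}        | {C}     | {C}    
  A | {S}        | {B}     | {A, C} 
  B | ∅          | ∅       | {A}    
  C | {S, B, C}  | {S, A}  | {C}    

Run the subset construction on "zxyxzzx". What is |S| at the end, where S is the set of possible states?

3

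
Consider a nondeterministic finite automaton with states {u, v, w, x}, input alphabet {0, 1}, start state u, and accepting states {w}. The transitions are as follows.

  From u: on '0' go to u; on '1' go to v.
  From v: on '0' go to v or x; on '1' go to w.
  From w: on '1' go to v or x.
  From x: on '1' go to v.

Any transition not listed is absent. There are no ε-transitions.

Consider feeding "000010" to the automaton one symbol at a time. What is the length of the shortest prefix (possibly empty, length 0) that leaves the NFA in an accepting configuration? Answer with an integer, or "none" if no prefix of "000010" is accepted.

Start in {u}.
Read '0': u→{u}; now {u}.
Read '0': u→{u}; now {u}.
Read '0': u→{u}; now {u}.
Read '0': u→{u}; now {u}.
Read '1': u→{v}; now {v}.
Read '0': v→{v, x}; now {v, x}.
No reachable set along the way intersects F.

none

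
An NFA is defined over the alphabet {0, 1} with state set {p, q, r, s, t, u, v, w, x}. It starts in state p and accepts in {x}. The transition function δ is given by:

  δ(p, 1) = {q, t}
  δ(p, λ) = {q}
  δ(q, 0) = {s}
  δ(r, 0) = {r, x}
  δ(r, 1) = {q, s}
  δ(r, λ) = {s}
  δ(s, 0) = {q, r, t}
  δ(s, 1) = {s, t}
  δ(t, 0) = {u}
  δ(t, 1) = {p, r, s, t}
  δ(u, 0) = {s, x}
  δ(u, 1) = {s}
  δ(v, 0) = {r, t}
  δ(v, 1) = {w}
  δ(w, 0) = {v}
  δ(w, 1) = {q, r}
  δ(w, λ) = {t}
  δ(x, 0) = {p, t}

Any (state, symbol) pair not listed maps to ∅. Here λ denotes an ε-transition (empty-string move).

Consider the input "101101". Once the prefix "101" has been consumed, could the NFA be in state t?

Start: ε-closure({p}) = {p, q}.
Read '1': {p, q} → {q, t}.
Read '0': {q, t} → {s, u}.
Read '1': {s, u} → {s, t}.
State t is in {s, t}.

Yes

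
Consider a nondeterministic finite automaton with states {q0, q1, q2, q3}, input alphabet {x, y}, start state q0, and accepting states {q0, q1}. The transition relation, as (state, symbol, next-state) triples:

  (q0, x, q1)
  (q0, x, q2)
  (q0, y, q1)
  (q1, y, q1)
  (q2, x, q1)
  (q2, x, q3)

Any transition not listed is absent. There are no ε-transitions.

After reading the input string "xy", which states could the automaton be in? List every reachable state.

{q1}

Start in {q0}.
Read 'x': {q0} → {q1, q2}.
Read 'y': {q1, q2} → {q1}.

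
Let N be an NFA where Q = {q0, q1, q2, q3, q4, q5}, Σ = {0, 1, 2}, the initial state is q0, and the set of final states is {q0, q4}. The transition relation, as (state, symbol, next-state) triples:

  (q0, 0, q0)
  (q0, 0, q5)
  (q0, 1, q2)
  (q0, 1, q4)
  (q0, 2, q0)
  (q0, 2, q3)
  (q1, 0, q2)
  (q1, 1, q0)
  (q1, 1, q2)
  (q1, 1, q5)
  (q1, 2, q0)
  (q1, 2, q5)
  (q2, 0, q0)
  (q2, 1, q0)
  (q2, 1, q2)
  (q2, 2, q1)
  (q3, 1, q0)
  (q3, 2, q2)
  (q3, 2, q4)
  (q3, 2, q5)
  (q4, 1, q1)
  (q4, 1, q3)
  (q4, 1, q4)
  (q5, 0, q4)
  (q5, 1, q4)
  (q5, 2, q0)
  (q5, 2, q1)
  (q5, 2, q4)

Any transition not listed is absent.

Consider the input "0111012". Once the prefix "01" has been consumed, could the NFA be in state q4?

Yes

Start in {q0}.
Read '0': q0→{q0, q5}; now {q0, q5}.
Read '1': q0→{q2, q4}, q5→{q4}; now {q2, q4}.
State q4 is in {q2, q4}.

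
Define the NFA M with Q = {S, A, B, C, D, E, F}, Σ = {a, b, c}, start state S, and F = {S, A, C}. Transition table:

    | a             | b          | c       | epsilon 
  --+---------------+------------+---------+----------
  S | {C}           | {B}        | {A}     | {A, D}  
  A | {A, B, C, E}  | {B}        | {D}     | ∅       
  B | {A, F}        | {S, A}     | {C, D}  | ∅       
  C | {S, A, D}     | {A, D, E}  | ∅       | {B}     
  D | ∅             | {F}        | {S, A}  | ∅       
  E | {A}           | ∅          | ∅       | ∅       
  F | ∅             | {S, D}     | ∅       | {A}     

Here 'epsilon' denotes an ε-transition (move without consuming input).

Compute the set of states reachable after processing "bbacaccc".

{S, A, D}

Start: ε-closure({S}) = {S, A, D}.
Read 'b': {S, A, D} → {A, B, F}.
Read 'b': {A, B, F} → {S, A, B, D}.
Read 'a': {S, A, B, D} → {A, B, C, E, F}.
Read 'c': {A, B, C, E, F} → {B, C, D}.
Read 'a': {B, C, D} → {S, A, D, F}.
Read 'c': {S, A, D, F} → {S, A, D}.
Read 'c': {S, A, D} → {S, A, D}.
Read 'c': {S, A, D} → {S, A, D}.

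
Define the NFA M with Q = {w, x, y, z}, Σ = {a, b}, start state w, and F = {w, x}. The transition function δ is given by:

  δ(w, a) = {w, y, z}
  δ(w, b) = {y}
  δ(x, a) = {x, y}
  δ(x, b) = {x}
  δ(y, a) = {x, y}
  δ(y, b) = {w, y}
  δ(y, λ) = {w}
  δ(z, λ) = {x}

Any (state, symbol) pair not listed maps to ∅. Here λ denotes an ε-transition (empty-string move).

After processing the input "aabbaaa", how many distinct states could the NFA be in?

4

Start in {w}.
Read 'a': {w} → {w, x, y, z}.
Read 'a': {w, x, y, z} → {w, x, y, z}.
Read 'b': {w, x, y, z} → {w, x, y}.
Read 'b': {w, x, y} → {w, x, y}.
Read 'a': {w, x, y} → {w, x, y, z}.
Read 'a': {w, x, y, z} → {w, x, y, z}.
Read 'a': {w, x, y, z} → {w, x, y, z}.
That set has 4 states.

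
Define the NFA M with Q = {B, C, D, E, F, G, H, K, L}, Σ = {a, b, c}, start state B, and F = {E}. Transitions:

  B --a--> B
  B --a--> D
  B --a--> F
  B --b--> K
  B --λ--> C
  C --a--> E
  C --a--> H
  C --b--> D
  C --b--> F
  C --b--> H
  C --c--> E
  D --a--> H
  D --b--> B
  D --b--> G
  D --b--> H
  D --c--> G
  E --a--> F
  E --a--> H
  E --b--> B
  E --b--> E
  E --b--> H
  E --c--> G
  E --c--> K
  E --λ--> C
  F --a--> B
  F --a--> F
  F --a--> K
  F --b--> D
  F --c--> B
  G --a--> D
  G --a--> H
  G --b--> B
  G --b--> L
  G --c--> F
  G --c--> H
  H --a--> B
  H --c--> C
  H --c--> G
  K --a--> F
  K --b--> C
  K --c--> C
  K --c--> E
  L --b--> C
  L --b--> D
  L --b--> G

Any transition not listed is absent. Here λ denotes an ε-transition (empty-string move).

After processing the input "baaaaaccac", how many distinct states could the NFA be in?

Start: ε-closure({B}) = {B, C}.
Read 'b': {B, C} → {D, F, H, K}.
Read 'a': {D, F, H, K} → {B, C, F, H, K}.
Read 'a': {B, C, F, H, K} → {B, C, D, E, F, H, K}.
Read 'a': {B, C, D, E, F, H, K} → {B, C, D, E, F, H, K}.
Read 'a': {B, C, D, E, F, H, K} → {B, C, D, E, F, H, K}.
Read 'a': {B, C, D, E, F, H, K} → {B, C, D, E, F, H, K}.
Read 'c': {B, C, D, E, F, H, K} → {B, C, E, G, K}.
Read 'c': {B, C, E, G, K} → {C, E, F, G, H, K}.
Read 'a': {C, E, F, G, H, K} → {B, C, D, E, F, H, K}.
Read 'c': {B, C, D, E, F, H, K} → {B, C, E, G, K}.
That set has 5 states.

5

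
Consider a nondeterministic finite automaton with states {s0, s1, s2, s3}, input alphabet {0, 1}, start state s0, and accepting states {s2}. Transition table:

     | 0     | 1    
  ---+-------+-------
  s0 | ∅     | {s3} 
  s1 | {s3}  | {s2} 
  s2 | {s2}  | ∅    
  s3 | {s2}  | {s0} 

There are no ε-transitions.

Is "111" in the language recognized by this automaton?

Start in {s0}.
Read '1': {s0} → {s3}.
Read '1': {s3} → {s0}.
Read '1': {s0} → {s3}.
The final set {s3} contains no accepting state.

No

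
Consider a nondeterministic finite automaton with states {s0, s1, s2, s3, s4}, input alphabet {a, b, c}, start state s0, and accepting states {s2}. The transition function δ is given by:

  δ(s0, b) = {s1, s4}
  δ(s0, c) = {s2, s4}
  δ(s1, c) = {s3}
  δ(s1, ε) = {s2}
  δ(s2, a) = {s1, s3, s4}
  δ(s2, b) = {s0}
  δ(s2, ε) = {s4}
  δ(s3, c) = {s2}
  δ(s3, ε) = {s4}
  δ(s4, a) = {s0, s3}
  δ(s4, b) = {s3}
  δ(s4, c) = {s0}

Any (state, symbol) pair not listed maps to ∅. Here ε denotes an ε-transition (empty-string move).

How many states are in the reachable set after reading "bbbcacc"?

3

Start in {s0}.
Read 'b': {s0} → {s1, s2, s4}.
Read 'b': {s1, s2, s4} → {s0, s3, s4}.
Read 'b': {s0, s3, s4} → {s1, s2, s3, s4}.
Read 'c': {s1, s2, s3, s4} → {s0, s2, s3, s4}.
Read 'a': {s0, s2, s3, s4} → {s0, s1, s2, s3, s4}.
Read 'c': {s0, s1, s2, s3, s4} → {s0, s2, s3, s4}.
Read 'c': {s0, s2, s3, s4} → {s0, s2, s4}.
That set has 3 states.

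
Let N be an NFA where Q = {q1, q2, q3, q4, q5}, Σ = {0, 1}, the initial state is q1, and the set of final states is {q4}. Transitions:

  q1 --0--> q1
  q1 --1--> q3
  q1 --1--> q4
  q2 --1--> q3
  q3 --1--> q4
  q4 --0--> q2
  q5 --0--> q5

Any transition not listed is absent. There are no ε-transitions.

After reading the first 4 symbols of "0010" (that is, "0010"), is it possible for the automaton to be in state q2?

Start in {q1}.
Read '0': q1→{q1}; now {q1}.
Read '0': q1→{q1}; now {q1}.
Read '1': q1→{q3, q4}; now {q3, q4}.
Read '0': q3→∅, q4→{q2}; now {q2}.
State q2 is in {q2}.

Yes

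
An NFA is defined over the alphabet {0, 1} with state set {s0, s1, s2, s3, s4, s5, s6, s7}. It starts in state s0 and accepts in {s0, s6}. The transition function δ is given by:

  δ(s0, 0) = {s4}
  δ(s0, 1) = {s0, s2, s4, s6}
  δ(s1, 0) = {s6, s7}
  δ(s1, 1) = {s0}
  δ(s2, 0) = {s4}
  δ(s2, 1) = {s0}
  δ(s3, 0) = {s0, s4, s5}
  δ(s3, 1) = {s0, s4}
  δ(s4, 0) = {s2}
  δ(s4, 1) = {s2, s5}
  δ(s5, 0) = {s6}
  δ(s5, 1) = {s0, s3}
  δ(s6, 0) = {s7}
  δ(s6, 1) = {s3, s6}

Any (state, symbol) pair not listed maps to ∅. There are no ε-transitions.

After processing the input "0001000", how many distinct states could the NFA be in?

Start in {s0}.
Read '0': {s0} → {s4}.
Read '0': {s4} → {s2}.
Read '0': {s2} → {s4}.
Read '1': {s4} → {s2, s5}.
Read '0': {s2, s5} → {s4, s6}.
Read '0': {s4, s6} → {s2, s7}.
Read '0': {s2, s7} → {s4}.
That set has 1 state.

1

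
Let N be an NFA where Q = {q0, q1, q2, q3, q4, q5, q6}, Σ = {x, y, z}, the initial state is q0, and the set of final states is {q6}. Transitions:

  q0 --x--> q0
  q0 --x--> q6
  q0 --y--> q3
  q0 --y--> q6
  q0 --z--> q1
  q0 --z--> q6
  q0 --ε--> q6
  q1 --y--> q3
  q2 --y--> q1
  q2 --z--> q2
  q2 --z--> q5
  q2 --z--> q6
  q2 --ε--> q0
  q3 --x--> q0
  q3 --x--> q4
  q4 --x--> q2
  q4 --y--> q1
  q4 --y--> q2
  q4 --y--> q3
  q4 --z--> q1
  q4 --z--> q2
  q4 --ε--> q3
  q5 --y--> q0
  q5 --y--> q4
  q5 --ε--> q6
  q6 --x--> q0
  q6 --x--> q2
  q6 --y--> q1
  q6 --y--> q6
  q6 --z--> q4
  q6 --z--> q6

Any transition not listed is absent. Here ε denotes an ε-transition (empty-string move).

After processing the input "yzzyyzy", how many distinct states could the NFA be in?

5

Start: ε-closure({q0}) = {q0, q6}.
Read 'y': {q0, q6} → {q1, q3, q6}.
Read 'z': {q1, q3, q6} → {q3, q4, q6}.
Read 'z': {q3, q4, q6} → {q0, q1, q2, q3, q4, q6}.
Read 'y': {q0, q1, q2, q3, q4, q6} → {q0, q1, q2, q3, q6}.
Read 'y': {q0, q1, q2, q3, q6} → {q1, q3, q6}.
Read 'z': {q1, q3, q6} → {q3, q4, q6}.
Read 'y': {q3, q4, q6} → {q0, q1, q2, q3, q6}.
That set has 5 states.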